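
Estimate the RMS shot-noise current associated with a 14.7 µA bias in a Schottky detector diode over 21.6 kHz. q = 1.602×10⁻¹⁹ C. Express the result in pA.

319 pA

I_n = √(2qI·B)
2qI·B = 2 × 1.602×10⁻¹⁹ × 1.47×10⁻⁵ × 2.16×10⁴ = 1.02×10⁻¹⁹ A²
I_n = √(1.02×10⁻¹⁹) = 3.19×10⁻¹⁰ A = 319 pA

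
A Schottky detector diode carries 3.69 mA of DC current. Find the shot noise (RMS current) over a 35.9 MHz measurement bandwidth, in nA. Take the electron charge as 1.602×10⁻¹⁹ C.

206 nA

I_n = √(2qI·B)
2qI·B = 2 × 1.602×10⁻¹⁹ × 3.69×10⁻³ × 3.59×10⁷ = 4.24×10⁻¹⁴ A²
I_n = √(4.24×10⁻¹⁴) = 2.06×10⁻⁷ A = 206 nA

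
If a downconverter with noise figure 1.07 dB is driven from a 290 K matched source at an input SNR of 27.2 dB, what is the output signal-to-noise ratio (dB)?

26.13 dB

By definition F = SNR_in/SNR_out, so in dB: SNR_out = SNR_in − NF
SNR_out = 27.2 − 1.07 = 26.13 dB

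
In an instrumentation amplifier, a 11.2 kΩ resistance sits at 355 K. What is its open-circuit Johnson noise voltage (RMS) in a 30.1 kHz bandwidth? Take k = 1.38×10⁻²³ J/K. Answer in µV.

V_n = √(4kTRB)
4kTRB = 4 × 1.38×10⁻²³ × 355 × 1.12×10⁴ × 3.01×10⁴ = 6.61×10⁻¹² V²
V_n = √(6.61×10⁻¹²) = 2.57×10⁻⁶ V = 2.57 µV

2.57 µV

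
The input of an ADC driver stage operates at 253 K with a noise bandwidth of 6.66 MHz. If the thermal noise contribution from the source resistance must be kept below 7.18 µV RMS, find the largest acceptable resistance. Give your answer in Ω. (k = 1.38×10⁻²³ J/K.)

Johnson–Nyquist: V_n = √(4kTRB) ⇒ R = V_n² / (4kTB)
4kTB = 4 × 1.38×10⁻²³ × 253 × 6.66×10⁶ = 9.30×10⁻¹⁴
R = (7.18×10⁻⁶)² / 9.30×10⁻¹⁴ = 5.54×10² Ω = 554 Ω

554 Ω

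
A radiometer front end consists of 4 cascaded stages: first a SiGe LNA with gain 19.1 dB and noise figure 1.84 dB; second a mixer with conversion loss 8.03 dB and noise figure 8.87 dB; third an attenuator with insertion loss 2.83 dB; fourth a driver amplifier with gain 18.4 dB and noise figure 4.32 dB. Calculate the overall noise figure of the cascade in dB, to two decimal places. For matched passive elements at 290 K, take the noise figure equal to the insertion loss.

2.87 dB

Convert to linear (a loss of L dB is a gain of −L dB): F_i = 10^(NF_i/10), G_i = 10^(G_i,dB/10)
  Stage 1: F_1 = 10^(1.84/10) = 1.528, G_1 = 10^(19.1/10) = 81.28
  Stage 2: F_2 = 10^(8.87/10) = 7.709, G_2 = 10^(−8.03/10) = 0.1574
  Stage 3: F_3 = 10^(2.83/10) = 1.919, G_3 = 10^(−2.83/10) = 0.5212
  Stage 4: F_4 = 10^(4.32/10) = 2.704, G_4 = 10^(18.4/10) = 69.18
Friis cascade:
  F = 1.528 + (7.709 − 1)/81.28 + (1.919 − 1)/12.79 + (2.704 − 1)/6.668 = 1.937
NF = 10 log₁₀(1.937) = 2.87 dB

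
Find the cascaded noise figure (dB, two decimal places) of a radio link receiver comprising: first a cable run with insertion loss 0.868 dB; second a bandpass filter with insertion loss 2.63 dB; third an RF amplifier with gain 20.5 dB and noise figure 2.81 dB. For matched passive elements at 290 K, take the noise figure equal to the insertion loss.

Convert to linear (a loss of L dB is a gain of −L dB): F_i = 10^(NF_i/10), G_i = 10^(G_i,dB/10)
  Stage 1: F_1 = 10^(0.868/10) = 1.221, G_1 = 10^(−0.868/10) = 0.8188
  Stage 2: F_2 = 10^(2.63/10) = 1.832, G_2 = 10^(−2.63/10) = 0.5458
  Stage 3: F_3 = 10^(2.81/10) = 1.910, G_3 = 10^(20.5/10) = 112.2
Friis cascade:
  F = 1.221 + (1.832 − 1)/0.8188 + (1.910 − 1)/0.4469 = 4.274
NF = 10 log₁₀(4.274) = 6.31 dB

6.31 dB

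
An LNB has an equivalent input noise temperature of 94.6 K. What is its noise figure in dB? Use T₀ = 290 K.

F = 1 + T_e/T₀ = 1 + 94.6/290 = 1.32621
NF = 10 log₁₀(1.32621) = 1.23 dB

1.23 dB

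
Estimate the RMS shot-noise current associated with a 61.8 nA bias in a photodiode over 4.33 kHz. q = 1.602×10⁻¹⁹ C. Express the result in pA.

9.26 pA

I_n = √(2qI·B)
2qI·B = 2 × 1.602×10⁻¹⁹ × 6.18×10⁻⁸ × 4.33×10³ = 8.57×10⁻²³ A²
I_n = √(8.57×10⁻²³) = 9.26×10⁻¹² A = 9.26 pA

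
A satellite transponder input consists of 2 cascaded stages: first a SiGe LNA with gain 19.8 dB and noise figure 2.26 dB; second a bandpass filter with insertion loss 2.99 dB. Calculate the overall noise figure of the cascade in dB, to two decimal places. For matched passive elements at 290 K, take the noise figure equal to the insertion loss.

Convert to linear (a loss of L dB is a gain of −L dB): F_i = 10^(NF_i/10), G_i = 10^(G_i,dB/10)
  Stage 1: F_1 = 10^(2.26/10) = 1.683, G_1 = 10^(19.8/10) = 95.50
  Stage 2: F_2 = 10^(2.99/10) = 1.991, G_2 = 10^(−2.99/10) = 0.5023
Friis cascade:
  F = 1.683 + (1.991 − 1)/95.50 = 1.693
NF = 10 log₁₀(1.693) = 2.29 dB

2.29 dB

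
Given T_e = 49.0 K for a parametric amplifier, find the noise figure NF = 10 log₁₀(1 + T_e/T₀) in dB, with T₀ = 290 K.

0.678 dB

F = 1 + T_e/T₀ = 1 + 49.0/290 = 1.16897
NF = 10 log₁₀(1.16897) = 0.678 dB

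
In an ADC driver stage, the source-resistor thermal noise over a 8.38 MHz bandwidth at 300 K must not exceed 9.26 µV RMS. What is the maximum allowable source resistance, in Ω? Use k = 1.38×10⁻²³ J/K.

618 Ω

Johnson–Nyquist: V_n = √(4kTRB) ⇒ R = V_n² / (4kTB)
4kTB = 4 × 1.38×10⁻²³ × 300 × 8.38×10⁶ = 1.39×10⁻¹³
R = (9.26×10⁻⁶)² / 1.39×10⁻¹³ = 6.18×10² Ω = 618 Ω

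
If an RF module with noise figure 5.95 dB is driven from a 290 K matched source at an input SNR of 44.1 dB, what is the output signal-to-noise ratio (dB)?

By definition F = SNR_in/SNR_out, so in dB: SNR_out = SNR_in − NF
SNR_out = 44.1 − 5.95 = 38.15 dB

38.15 dB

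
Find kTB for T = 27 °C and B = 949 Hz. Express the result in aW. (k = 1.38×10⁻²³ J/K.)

3.93 aW

T = 27 °C + 273.15 = 300.15 K
P_n = kTB = 1.38×10⁻²³ × 300.15 × 9.49×10² = 3.93×10⁻¹⁸ W = 3.93 aW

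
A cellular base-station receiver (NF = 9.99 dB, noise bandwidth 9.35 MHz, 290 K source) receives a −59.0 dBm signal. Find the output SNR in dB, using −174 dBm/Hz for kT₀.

35.3 dB

Noise floor: N = −174 + 10 log₁₀(B) + NF
10 log₁₀(9.35×10⁶) = 69.71 dB
N = −174 + 69.71 + 9.99 = −94.30 dBm
SNR = P_sig − N = −59.0 − (−94.30) = 35.30 dB → 35.3 dB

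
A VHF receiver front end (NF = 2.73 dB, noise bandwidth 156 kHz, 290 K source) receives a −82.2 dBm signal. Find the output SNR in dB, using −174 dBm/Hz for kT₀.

Noise floor: N = −174 + 10 log₁₀(B) + NF
10 log₁₀(1.56×10⁵) = 51.93 dB
N = −174 + 51.93 + 2.73 = −119.34 dBm
SNR = P_sig − N = −82.2 − (−119.34) = 37.14 dB → 37.1 dB

37.1 dB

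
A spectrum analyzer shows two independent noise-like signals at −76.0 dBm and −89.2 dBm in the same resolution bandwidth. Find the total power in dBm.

−75.8 dBm

Convert to linear, add, convert back:
P₁ = 2.51×10⁻¹¹ W, P₂ = 1.20×10⁻¹² W
P_tot = 2.63×10⁻¹¹ W → 10 log₁₀(P_tot / 10⁻³) = −75.8 dBm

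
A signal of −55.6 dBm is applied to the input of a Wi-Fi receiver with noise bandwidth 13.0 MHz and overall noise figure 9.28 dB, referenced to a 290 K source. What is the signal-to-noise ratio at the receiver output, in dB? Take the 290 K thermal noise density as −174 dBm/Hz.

38.0 dB

Noise floor: N = −174 + 10 log₁₀(B) + NF
10 log₁₀(1.30×10⁷) = 71.14 dB
N = −174 + 71.14 + 9.28 = −93.58 dBm
SNR = P_sig − N = −55.6 − (−93.58) = 37.98 dB → 38.0 dB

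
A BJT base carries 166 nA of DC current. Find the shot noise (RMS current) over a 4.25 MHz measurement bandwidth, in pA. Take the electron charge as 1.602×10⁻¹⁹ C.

475 pA

I_n = √(2qI·B)
2qI·B = 2 × 1.602×10⁻¹⁹ × 1.66×10⁻⁷ × 4.25×10⁶ = 2.26×10⁻¹⁹ A²
I_n = √(2.26×10⁻¹⁹) = 4.75×10⁻¹⁰ A = 475 pA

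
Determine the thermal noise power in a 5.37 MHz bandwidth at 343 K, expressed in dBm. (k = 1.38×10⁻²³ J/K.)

P_n = kTB = 1.38×10⁻²³ × 343 × 5.37×10⁶ = 2.54×10⁻¹⁴ W
In dBm: 10 log₁₀(2.54×10⁻¹⁴ / 10⁻³) = −105.9 dBm

−105.9 dBm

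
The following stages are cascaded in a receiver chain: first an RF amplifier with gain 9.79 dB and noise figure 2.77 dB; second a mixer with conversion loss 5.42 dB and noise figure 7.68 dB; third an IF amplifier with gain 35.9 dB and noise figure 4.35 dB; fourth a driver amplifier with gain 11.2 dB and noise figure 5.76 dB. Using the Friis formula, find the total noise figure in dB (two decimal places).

Convert to linear (a loss of L dB is a gain of −L dB): F_i = 10^(NF_i/10), G_i = 10^(G_i,dB/10)
  Stage 1: F_1 = 10^(2.77/10) = 1.892, G_1 = 10^(9.79/10) = 9.528
  Stage 2: F_2 = 10^(7.68/10) = 5.861, G_2 = 10^(−5.42/10) = 0.2871
  Stage 3: F_3 = 10^(4.35/10) = 2.723, G_3 = 10^(35.9/10) = 3890
  Stage 4: F_4 = 10^(5.76/10) = 3.767, G_4 = 10^(11.2/10) = 13.18
Friis cascade:
  F = 1.892 + (5.861 − 1)/9.528 + (2.723 − 1)/2.735 + (3.767 − 1)/1.064×10⁴ = 3.033
NF = 10 log₁₀(3.033) = 4.82 dB

4.82 dB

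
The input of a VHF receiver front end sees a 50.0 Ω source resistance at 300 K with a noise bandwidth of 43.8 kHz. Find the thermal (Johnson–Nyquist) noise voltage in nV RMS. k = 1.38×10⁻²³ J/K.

V_n = √(4kTRB)
4kTRB = 4 × 1.38×10⁻²³ × 300 × 5.00×10¹ × 4.38×10⁴ = 3.63×10⁻¹⁴ V²
V_n = √(3.63×10⁻¹⁴) = 1.90×10⁻⁷ V = 190 nV

190 nV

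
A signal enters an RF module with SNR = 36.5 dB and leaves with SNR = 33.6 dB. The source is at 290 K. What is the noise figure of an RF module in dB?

2.9 dB

NF (dB) = SNR_in(dB) − SNR_out(dB) when the source is at T₀
NF = 36.5 − 33.6 = 2.9 dB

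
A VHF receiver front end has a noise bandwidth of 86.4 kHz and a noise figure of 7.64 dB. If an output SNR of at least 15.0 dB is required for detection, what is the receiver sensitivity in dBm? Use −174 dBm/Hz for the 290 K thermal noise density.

Sensitivity = −174 + 10 log₁₀(B) + NF + SNR_min
= −174 + 49.37 + 7.64 + 15.0
= −101.99 dBm → −102.0 dBm

−102.0 dBm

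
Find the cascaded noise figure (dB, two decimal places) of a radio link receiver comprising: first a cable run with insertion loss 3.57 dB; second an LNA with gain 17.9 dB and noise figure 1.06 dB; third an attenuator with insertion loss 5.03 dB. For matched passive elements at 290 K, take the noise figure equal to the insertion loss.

4.75 dB

Convert to linear (a loss of L dB is a gain of −L dB): F_i = 10^(NF_i/10), G_i = 10^(G_i,dB/10)
  Stage 1: F_1 = 10^(3.57/10) = 2.275, G_1 = 10^(−3.57/10) = 0.4395
  Stage 2: F_2 = 10^(1.06/10) = 1.276, G_2 = 10^(17.9/10) = 61.66
  Stage 3: F_3 = 10^(5.03/10) = 3.184, G_3 = 10^(−5.03/10) = 0.3141
Friis cascade:
  F = 2.275 + (1.276 − 1)/0.4395 + (3.184 − 1)/27.10 = 2.985
NF = 10 log₁₀(2.985) = 4.75 dB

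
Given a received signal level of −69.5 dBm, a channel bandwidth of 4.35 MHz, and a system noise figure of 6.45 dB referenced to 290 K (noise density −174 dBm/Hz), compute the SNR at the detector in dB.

Noise floor: N = −174 + 10 log₁₀(B) + NF
10 log₁₀(4.35×10⁶) = 66.38 dB
N = −174 + 66.38 + 6.45 = −101.17 dBm
SNR = P_sig − N = −69.5 − (−101.17) = 31.67 dB → 31.7 dB

31.7 dB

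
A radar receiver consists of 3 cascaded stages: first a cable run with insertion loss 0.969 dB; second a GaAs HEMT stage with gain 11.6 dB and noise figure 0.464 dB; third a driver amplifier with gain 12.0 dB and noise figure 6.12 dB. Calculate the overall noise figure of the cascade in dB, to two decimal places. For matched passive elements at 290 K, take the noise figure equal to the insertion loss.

2.20 dB

Convert to linear (a loss of L dB is a gain of −L dB): F_i = 10^(NF_i/10), G_i = 10^(G_i,dB/10)
  Stage 1: F_1 = 10^(0.969/10) = 1.250, G_1 = 10^(−0.969/10) = 0.8000
  Stage 2: F_2 = 10^(0.464/10) = 1.113, G_2 = 10^(11.6/10) = 14.45
  Stage 3: F_3 = 10^(6.12/10) = 4.093, G_3 = 10^(12.0/10) = 15.85
Friis cascade:
  F = 1.250 + (1.113 − 1)/0.8000 + (4.093 − 1)/11.56 = 1.658
NF = 10 log₁₀(1.658) = 2.20 dB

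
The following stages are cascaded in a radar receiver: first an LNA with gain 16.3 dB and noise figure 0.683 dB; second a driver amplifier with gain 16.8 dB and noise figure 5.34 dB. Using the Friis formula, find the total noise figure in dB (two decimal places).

Convert to linear (a loss of L dB is a gain of −L dB): F_i = 10^(NF_i/10), G_i = 10^(G_i,dB/10)
  Stage 1: F_1 = 10^(0.683/10) = 1.170, G_1 = 10^(16.3/10) = 42.66
  Stage 2: F_2 = 10^(5.34/10) = 3.420, G_2 = 10^(16.8/10) = 47.86
Friis cascade:
  F = 1.170 + (3.420 − 1)/42.66 = 1.227
NF = 10 log₁₀(1.227) = 0.89 dB

0.89 dB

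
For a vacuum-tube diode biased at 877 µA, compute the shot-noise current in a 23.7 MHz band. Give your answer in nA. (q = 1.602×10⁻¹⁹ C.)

I_n = √(2qI·B)
2qI·B = 2 × 1.602×10⁻¹⁹ × 8.77×10⁻⁴ × 2.37×10⁷ = 6.66×10⁻¹⁵ A²
I_n = √(6.66×10⁻¹⁵) = 8.16×10⁻⁸ A = 81.6 nA

81.6 nA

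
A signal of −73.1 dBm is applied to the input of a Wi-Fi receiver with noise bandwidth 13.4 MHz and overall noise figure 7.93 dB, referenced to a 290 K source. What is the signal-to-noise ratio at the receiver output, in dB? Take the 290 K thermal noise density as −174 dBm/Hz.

Noise floor: N = −174 + 10 log₁₀(B) + NF
10 log₁₀(1.34×10⁷) = 71.27 dB
N = −174 + 71.27 + 7.93 = −94.80 dBm
SNR = P_sig − N = −73.1 − (−94.80) = 21.70 dB → 21.7 dB

21.7 dB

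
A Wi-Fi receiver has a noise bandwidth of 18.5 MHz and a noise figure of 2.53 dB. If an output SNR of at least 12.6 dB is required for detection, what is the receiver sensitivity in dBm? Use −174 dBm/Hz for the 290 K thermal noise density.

Sensitivity = −174 + 10 log₁₀(B) + NF + SNR_min
= −174 + 72.67 + 2.53 + 12.6
= −86.20 dBm → −86.2 dBm

−86.2 dBm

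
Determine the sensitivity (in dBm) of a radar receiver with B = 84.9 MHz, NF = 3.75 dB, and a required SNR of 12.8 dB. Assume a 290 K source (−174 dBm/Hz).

Sensitivity = −174 + 10 log₁₀(B) + NF + SNR_min
= −174 + 79.29 + 3.75 + 12.8
= −78.16 dBm → −78.2 dBm

−78.2 dBm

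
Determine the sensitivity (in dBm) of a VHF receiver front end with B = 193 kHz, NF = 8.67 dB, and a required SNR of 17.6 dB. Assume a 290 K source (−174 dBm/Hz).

Sensitivity = −174 + 10 log₁₀(B) + NF + SNR_min
= −174 + 52.86 + 8.67 + 17.6
= −94.87 dBm → −94.9 dBm

−94.9 dBm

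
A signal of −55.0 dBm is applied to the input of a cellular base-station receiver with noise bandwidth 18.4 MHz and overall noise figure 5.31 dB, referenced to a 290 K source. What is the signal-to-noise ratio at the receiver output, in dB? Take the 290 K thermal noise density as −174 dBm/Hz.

Noise floor: N = −174 + 10 log₁₀(B) + NF
10 log₁₀(1.84×10⁷) = 72.65 dB
N = −174 + 72.65 + 5.31 = −96.04 dBm
SNR = P_sig − N = −55.0 − (−96.04) = 41.04 dB → 41.0 dB

41.0 dB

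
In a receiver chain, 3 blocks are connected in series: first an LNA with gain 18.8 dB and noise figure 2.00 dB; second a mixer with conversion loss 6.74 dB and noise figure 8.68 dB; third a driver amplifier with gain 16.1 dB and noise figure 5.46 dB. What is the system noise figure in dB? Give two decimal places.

Convert to linear (a loss of L dB is a gain of −L dB): F_i = 10^(NF_i/10), G_i = 10^(G_i,dB/10)
  Stage 1: F_1 = 10^(2.00/10) = 1.585, G_1 = 10^(18.8/10) = 75.86
  Stage 2: F_2 = 10^(8.68/10) = 7.379, G_2 = 10^(−6.74/10) = 0.2118
  Stage 3: F_3 = 10^(5.46/10) = 3.516, G_3 = 10^(16.1/10) = 40.74
Friis cascade:
  F = 1.585 + (7.379 − 1)/75.86 + (3.516 − 1)/16.07 = 1.826
NF = 10 log₁₀(1.826) = 2.61 dB

2.61 dB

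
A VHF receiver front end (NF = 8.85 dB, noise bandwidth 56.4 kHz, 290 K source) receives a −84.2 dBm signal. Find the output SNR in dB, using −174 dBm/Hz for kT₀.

Noise floor: N = −174 + 10 log₁₀(B) + NF
10 log₁₀(5.64×10⁴) = 47.51 dB
N = −174 + 47.51 + 8.85 = −117.64 dBm
SNR = P_sig − N = −84.2 − (−117.64) = 33.44 dB → 33.4 dB

33.4 dB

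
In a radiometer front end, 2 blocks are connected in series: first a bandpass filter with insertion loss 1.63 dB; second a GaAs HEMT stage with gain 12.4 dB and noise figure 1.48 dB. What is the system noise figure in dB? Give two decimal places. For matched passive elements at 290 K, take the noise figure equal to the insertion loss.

3.11 dB

Convert to linear (a loss of L dB is a gain of −L dB): F_i = 10^(NF_i/10), G_i = 10^(G_i,dB/10)
  Stage 1: F_1 = 10^(1.63/10) = 1.455, G_1 = 10^(−1.63/10) = 0.6871
  Stage 2: F_2 = 10^(1.48/10) = 1.406, G_2 = 10^(12.4/10) = 17.38
Friis cascade:
  F = 1.455 + (1.406 − 1)/0.6871 = 2.046
NF = 10 log₁₀(2.046) = 3.11 dB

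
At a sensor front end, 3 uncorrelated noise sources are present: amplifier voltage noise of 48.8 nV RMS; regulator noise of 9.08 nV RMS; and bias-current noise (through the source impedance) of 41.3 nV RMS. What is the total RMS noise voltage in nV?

Uncorrelated sources add in power (mean-square): V_tot = √(ΣV_i²)
V_tot = √[(4.88×10⁻⁸)² + (9.08×10⁻⁹)² + (4.13×10⁻⁸)²] = 6.46×10⁻⁸ V = 64.6 nV

64.6 nV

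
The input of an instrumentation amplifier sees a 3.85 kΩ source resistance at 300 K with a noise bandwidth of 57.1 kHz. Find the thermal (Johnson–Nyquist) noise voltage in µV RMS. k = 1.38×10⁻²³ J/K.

1.91 µV

V_n = √(4kTRB)
4kTRB = 4 × 1.38×10⁻²³ × 300 × 3.85×10³ × 5.71×10⁴ = 3.64×10⁻¹² V²
V_n = √(3.64×10⁻¹²) = 1.91×10⁻⁶ V = 1.91 µV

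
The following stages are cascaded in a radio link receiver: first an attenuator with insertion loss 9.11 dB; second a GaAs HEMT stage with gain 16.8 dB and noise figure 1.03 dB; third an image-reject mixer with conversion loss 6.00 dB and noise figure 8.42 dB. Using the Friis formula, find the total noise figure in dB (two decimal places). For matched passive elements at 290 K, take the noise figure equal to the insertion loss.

Convert to linear (a loss of L dB is a gain of −L dB): F_i = 10^(NF_i/10), G_i = 10^(G_i,dB/10)
  Stage 1: F_1 = 10^(9.11/10) = 8.147, G_1 = 10^(−9.11/10) = 0.1227
  Stage 2: F_2 = 10^(1.03/10) = 1.268, G_2 = 10^(16.8/10) = 47.86
  Stage 3: F_3 = 10^(8.42/10) = 6.950, G_3 = 10^(−6.00/10) = 0.2512
Friis cascade:
  F = 8.147 + (1.268 − 1)/0.1227 + (6.950 − 1)/5.875 = 11.34
NF = 10 log₁₀(11.34) = 10.55 dB

10.55 dB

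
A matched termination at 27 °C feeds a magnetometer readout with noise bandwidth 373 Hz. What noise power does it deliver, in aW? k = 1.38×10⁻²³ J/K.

1.54 aW

T = 27 °C + 273.15 = 300.15 K
P_n = kTB = 1.38×10⁻²³ × 300.15 × 3.73×10² = 1.54×10⁻¹⁸ W = 1.54 aW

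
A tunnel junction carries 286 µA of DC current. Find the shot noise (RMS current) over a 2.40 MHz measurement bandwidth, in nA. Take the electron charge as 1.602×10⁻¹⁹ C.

14.8 nA

I_n = √(2qI·B)
2qI·B = 2 × 1.602×10⁻¹⁹ × 2.86×10⁻⁴ × 2.40×10⁶ = 2.20×10⁻¹⁶ A²
I_n = √(2.20×10⁻¹⁶) = 1.48×10⁻⁸ A = 14.8 nA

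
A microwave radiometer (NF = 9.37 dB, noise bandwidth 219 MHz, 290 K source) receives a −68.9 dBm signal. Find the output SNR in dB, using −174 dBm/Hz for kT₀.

12.3 dB

Noise floor: N = −174 + 10 log₁₀(B) + NF
10 log₁₀(2.19×10⁸) = 83.4 dB
N = −174 + 83.4 + 9.37 = −81.23 dBm
SNR = P_sig − N = −68.9 − (−81.23) = 12.33 dB → 12.3 dB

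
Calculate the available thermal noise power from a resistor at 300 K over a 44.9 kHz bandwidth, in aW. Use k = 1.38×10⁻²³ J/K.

P_n = kTB = 1.38×10⁻²³ × 300 × 4.49×10⁴ = 1.86×10⁻¹⁶ W = 186 aW

186 aW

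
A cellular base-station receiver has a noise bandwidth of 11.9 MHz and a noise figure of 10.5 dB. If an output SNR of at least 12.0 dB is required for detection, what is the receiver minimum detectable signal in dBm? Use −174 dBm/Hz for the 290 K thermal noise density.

Sensitivity = −174 + 10 log₁₀(B) + NF + SNR_min
= −174 + 70.76 + 10.5 + 12.0
= −80.74 dBm → −80.7 dBm

−80.7 dBm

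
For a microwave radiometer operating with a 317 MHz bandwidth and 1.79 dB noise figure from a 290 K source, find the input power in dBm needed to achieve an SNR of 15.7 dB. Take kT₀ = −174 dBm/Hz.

−71.5 dBm

Sensitivity = −174 + 10 log₁₀(B) + NF + SNR_min
= −174 + 85.01 + 1.79 + 15.7
= −71.50 dBm → −71.5 dBm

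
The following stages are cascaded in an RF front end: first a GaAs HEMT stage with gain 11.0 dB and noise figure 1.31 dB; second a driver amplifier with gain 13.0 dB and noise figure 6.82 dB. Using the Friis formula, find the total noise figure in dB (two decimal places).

2.19 dB

Convert to linear (a loss of L dB is a gain of −L dB): F_i = 10^(NF_i/10), G_i = 10^(G_i,dB/10)
  Stage 1: F_1 = 10^(1.31/10) = 1.352, G_1 = 10^(11.0/10) = 12.59
  Stage 2: F_2 = 10^(6.82/10) = 4.808, G_2 = 10^(13.0/10) = 19.95
Friis cascade:
  F = 1.352 + (4.808 − 1)/12.59 = 1.655
NF = 10 log₁₀(1.655) = 2.19 dB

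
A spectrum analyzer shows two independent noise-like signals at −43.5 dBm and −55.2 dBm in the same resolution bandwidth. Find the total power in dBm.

−43.2 dBm

Convert to linear, add, convert back:
P₁ = 4.47×10⁻⁸ W, P₂ = 3.02×10⁻⁹ W
P_tot = 4.77×10⁻⁸ W → 10 log₁₀(P_tot / 10⁻³) = −43.2 dBm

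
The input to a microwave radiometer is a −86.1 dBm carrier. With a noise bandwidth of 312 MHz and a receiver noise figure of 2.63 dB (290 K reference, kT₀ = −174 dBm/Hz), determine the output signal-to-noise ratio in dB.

Noise floor: N = −174 + 10 log₁₀(B) + NF
10 log₁₀(3.12×10⁸) = 84.94 dB
N = −174 + 84.94 + 2.63 = −86.43 dBm
SNR = P_sig − N = −86.1 − (−86.43) = 0.33 dB → 0.3 dB

0.3 dB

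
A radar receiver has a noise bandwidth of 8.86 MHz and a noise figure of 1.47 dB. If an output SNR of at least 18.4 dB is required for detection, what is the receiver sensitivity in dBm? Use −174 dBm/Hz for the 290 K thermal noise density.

Sensitivity = −174 + 10 log₁₀(B) + NF + SNR_min
= −174 + 69.47 + 1.47 + 18.4
= −84.66 dBm → −84.7 dBm

−84.7 dBm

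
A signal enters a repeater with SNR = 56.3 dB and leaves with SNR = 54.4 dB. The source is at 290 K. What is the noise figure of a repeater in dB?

1.9 dB

NF (dB) = SNR_in(dB) − SNR_out(dB) when the source is at T₀
NF = 56.3 − 54.4 = 1.9 dB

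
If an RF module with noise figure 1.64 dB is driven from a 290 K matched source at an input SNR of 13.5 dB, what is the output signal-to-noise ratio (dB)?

11.86 dB

By definition F = SNR_in/SNR_out, so in dB: SNR_out = SNR_in − NF
SNR_out = 13.5 − 1.64 = 11.86 dB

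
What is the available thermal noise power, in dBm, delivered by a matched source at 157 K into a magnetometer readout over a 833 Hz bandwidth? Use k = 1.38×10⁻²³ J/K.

P_n = kTB = 1.38×10⁻²³ × 157 × 8.33×10² = 1.80×10⁻¹⁸ W
In dBm: 10 log₁₀(1.80×10⁻¹⁸ / 10⁻³) = −147.4 dBm

−147.4 dBm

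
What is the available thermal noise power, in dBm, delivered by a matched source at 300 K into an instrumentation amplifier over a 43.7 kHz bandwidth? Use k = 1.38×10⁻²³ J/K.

−127.4 dBm

P_n = kTB = 1.38×10⁻²³ × 300 × 4.37×10⁴ = 1.81×10⁻¹⁶ W
In dBm: 10 log₁₀(1.81×10⁻¹⁶ / 10⁻³) = −127.4 dBm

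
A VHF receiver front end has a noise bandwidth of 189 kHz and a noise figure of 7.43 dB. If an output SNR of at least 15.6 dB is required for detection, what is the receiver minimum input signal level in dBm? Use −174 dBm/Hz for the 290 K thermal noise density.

Sensitivity = −174 + 10 log₁₀(B) + NF + SNR_min
= −174 + 52.76 + 7.43 + 15.6
= −98.21 dBm → −98.2 dBm

−98.2 dBm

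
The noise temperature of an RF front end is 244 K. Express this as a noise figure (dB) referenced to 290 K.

F = 1 + T_e/T₀ = 1 + 244/290 = 1.84138
NF = 10 log₁₀(1.84138) = 2.65 dB

2.65 dB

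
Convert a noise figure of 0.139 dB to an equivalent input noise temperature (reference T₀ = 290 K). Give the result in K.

9.43 K

F = 10^(0.139/10) = 1.03252
T_e = (F − 1)·T₀ = (1.03252 − 1) × 290 = 9.43 K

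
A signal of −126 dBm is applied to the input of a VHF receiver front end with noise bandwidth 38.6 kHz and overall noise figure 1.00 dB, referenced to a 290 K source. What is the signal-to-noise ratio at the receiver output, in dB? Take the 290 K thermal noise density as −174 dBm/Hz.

1.1 dB

Noise floor: N = −174 + 10 log₁₀(B) + NF
10 log₁₀(3.86×10⁴) = 45.87 dB
N = −174 + 45.87 + 1.00 = −127.13 dBm
SNR = P_sig − N = −126 − (−127.13) = 1.13 dB → 1.1 dB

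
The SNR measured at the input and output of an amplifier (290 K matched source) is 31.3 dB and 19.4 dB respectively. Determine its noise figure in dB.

NF (dB) = SNR_in(dB) − SNR_out(dB) when the source is at T₀
NF = 31.3 − 19.4 = 11.9 dB

11.9 dB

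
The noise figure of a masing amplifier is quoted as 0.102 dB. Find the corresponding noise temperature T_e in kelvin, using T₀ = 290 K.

6.89 K

F = 10^(0.102/10) = 1.02376
T_e = (F − 1)·T₀ = (1.02376 − 1) × 290 = 6.89 K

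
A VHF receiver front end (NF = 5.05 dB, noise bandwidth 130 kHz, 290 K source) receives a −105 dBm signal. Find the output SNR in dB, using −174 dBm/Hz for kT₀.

12.8 dB

Noise floor: N = −174 + 10 log₁₀(B) + NF
10 log₁₀(1.30×10⁵) = 51.14 dB
N = −174 + 51.14 + 5.05 = −117.81 dBm
SNR = P_sig − N = −105 − (−117.81) = 12.81 dB → 12.8 dB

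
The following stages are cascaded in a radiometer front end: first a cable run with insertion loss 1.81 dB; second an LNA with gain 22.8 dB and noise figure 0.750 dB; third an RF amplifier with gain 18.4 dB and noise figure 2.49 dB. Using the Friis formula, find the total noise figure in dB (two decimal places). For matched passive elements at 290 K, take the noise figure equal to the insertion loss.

2.57 dB

Convert to linear (a loss of L dB is a gain of −L dB): F_i = 10^(NF_i/10), G_i = 10^(G_i,dB/10)
  Stage 1: F_1 = 10^(1.81/10) = 1.517, G_1 = 10^(−1.81/10) = 0.6592
  Stage 2: F_2 = 10^(0.750/10) = 1.189, G_2 = 10^(22.8/10) = 190.5
  Stage 3: F_3 = 10^(2.49/10) = 1.774, G_3 = 10^(18.4/10) = 69.18
Friis cascade:
  F = 1.517 + (1.189 − 1)/0.6592 + (1.774 − 1)/125.6 = 1.809
NF = 10 log₁₀(1.809) = 2.57 dB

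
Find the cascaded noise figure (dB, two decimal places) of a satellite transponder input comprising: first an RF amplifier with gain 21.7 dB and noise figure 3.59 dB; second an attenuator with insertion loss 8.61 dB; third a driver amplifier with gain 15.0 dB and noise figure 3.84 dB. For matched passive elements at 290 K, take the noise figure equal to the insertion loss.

3.80 dB

Convert to linear (a loss of L dB is a gain of −L dB): F_i = 10^(NF_i/10), G_i = 10^(G_i,dB/10)
  Stage 1: F_1 = 10^(3.59/10) = 2.286, G_1 = 10^(21.7/10) = 147.9
  Stage 2: F_2 = 10^(8.61/10) = 7.261, G_2 = 10^(−8.61/10) = 0.1377
  Stage 3: F_3 = 10^(3.84/10) = 2.421, G_3 = 10^(15.0/10) = 31.62
Friis cascade:
  F = 2.286 + (7.261 − 1)/147.9 + (2.421 − 1)/20.37 = 2.398
NF = 10 log₁₀(2.398) = 3.80 dB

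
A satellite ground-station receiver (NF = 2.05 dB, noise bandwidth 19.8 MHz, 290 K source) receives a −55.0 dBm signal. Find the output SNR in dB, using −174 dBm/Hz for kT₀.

44.0 dB

Noise floor: N = −174 + 10 log₁₀(B) + NF
10 log₁₀(1.98×10⁷) = 72.97 dB
N = −174 + 72.97 + 2.05 = −98.98 dBm
SNR = P_sig − N = −55.0 − (−98.98) = 43.98 dB → 44.0 dB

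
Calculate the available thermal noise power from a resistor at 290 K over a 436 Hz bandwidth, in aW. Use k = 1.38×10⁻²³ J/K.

1.74 aW

P_n = kTB = 1.38×10⁻²³ × 290 × 4.36×10² = 1.74×10⁻¹⁸ W = 1.74 aW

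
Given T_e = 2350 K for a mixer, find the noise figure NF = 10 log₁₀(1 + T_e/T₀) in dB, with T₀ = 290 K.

9.59 dB

F = 1 + T_e/T₀ = 1 + 2350/290 = 9.10345
NF = 10 log₁₀(9.10345) = 9.59 dB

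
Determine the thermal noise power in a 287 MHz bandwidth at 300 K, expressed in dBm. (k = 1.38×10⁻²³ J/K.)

−89.3 dBm

P_n = kTB = 1.38×10⁻²³ × 300 × 2.87×10⁸ = 1.19×10⁻¹² W
In dBm: 10 log₁₀(1.19×10⁻¹² / 10⁻³) = −89.3 dBm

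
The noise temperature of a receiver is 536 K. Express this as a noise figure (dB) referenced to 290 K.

4.55 dB

F = 1 + T_e/T₀ = 1 + 536/290 = 2.84828
NF = 10 log₁₀(2.84828) = 4.55 dB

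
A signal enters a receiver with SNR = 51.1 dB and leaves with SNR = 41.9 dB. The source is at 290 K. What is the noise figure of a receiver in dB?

9.2 dB

NF (dB) = SNR_in(dB) − SNR_out(dB) when the source is at T₀
NF = 51.1 − 41.9 = 9.2 dB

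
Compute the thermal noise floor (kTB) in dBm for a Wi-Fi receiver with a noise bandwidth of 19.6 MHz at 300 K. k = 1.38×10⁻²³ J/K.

−100.9 dBm

P_n = kTB = 1.38×10⁻²³ × 300 × 1.96×10⁷ = 8.11×10⁻¹⁴ W
In dBm: 10 log₁₀(8.11×10⁻¹⁴ / 10⁻³) = −100.9 dBm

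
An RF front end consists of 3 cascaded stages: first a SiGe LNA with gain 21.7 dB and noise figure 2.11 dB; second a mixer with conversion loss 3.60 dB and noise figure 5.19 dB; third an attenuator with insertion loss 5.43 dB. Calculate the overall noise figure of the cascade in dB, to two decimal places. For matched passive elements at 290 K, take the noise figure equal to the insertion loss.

Convert to linear (a loss of L dB is a gain of −L dB): F_i = 10^(NF_i/10), G_i = 10^(G_i,dB/10)
  Stage 1: F_1 = 10^(2.11/10) = 1.626, G_1 = 10^(21.7/10) = 147.9
  Stage 2: F_2 = 10^(5.19/10) = 3.304, G_2 = 10^(−3.60/10) = 0.4365
  Stage 3: F_3 = 10^(5.43/10) = 3.491, G_3 = 10^(−5.43/10) = 0.2864
Friis cascade:
  F = 1.626 + (3.304 − 1)/147.9 + (3.491 − 1)/64.57 = 1.680
NF = 10 log₁₀(1.680) = 2.25 dB

2.25 dB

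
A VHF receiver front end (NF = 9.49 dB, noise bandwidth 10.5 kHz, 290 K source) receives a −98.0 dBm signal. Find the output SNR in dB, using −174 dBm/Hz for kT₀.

Noise floor: N = −174 + 10 log₁₀(B) + NF
10 log₁₀(1.05×10⁴) = 40.21 dB
N = −174 + 40.21 + 9.49 = −124.30 dBm
SNR = P_sig − N = −98.0 − (−124.30) = 26.30 dB → 26.3 dB

26.3 dB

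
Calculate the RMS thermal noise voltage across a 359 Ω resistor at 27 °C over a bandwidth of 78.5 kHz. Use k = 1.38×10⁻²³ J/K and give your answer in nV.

683 nV

T = 27 °C + 273.15 = 300.15 K
V_n = √(4kTRB)
4kTRB = 4 × 1.38×10⁻²³ × 300.15 × 3.59×10² × 7.85×10⁴ = 4.67×10⁻¹³ V²
V_n = √(4.67×10⁻¹³) = 6.83×10⁻⁷ V = 683 nV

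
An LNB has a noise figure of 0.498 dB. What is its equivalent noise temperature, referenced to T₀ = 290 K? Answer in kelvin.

35.2 K

F = 10^(0.498/10) = 1.1215
T_e = (F − 1)·T₀ = (1.1215 − 1) × 290 = 35.2 K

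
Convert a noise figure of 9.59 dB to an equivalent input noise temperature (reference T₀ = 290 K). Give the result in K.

F = 10^(9.59/10) = 9.09913
T_e = (F − 1)·T₀ = (9.09913 − 1) × 290 = 2349 K

2349 K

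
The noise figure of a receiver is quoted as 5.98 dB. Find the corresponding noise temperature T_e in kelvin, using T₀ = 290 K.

859 K

F = 10^(5.98/10) = 3.96278
T_e = (F − 1)·T₀ = (3.96278 − 1) × 290 = 859 K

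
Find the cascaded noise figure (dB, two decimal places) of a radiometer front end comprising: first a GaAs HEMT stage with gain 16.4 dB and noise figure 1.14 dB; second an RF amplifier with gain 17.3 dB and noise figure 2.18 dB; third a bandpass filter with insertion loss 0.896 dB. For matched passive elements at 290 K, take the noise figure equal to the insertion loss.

1.19 dB

Convert to linear (a loss of L dB is a gain of −L dB): F_i = 10^(NF_i/10), G_i = 10^(G_i,dB/10)
  Stage 1: F_1 = 10^(1.14/10) = 1.300, G_1 = 10^(16.4/10) = 43.65
  Stage 2: F_2 = 10^(2.18/10) = 1.652, G_2 = 10^(17.3/10) = 53.70
  Stage 3: F_3 = 10^(0.896/10) = 1.229, G_3 = 10^(−0.896/10) = 0.8136
Friis cascade:
  F = 1.300 + (1.652 − 1)/43.65 + (1.229 − 1)/2344 = 1.315
NF = 10 log₁₀(1.315) = 1.19 dB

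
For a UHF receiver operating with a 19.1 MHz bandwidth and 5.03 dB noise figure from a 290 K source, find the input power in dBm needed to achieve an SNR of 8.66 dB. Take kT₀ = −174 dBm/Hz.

Sensitivity = −174 + 10 log₁₀(B) + NF + SNR_min
= −174 + 72.81 + 5.03 + 8.66
= −87.50 dBm → −87.5 dBm

−87.5 dBm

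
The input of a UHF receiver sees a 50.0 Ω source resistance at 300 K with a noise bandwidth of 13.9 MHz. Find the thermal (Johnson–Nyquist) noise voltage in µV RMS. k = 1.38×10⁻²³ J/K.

V_n = √(4kTRB)
4kTRB = 4 × 1.38×10⁻²³ × 300 × 5.00×10¹ × 1.39×10⁷ = 1.15×10⁻¹¹ V²
V_n = √(1.15×10⁻¹¹) = 3.39×10⁻⁶ V = 3.39 µV

3.39 µV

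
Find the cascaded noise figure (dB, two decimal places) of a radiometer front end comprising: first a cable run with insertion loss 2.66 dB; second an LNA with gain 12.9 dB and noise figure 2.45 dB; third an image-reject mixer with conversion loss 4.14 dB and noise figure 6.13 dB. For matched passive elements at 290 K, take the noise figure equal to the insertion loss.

Convert to linear (a loss of L dB is a gain of −L dB): F_i = 10^(NF_i/10), G_i = 10^(G_i,dB/10)
  Stage 1: F_1 = 10^(2.66/10) = 1.845, G_1 = 10^(−2.66/10) = 0.5420
  Stage 2: F_2 = 10^(2.45/10) = 1.758, G_2 = 10^(12.9/10) = 19.50
  Stage 3: F_3 = 10^(6.13/10) = 4.102, G_3 = 10^(−4.14/10) = 0.3855
Friis cascade:
  F = 1.845 + (1.758 − 1)/0.5420 + (4.102 − 1)/10.57 = 3.537
NF = 10 log₁₀(3.537) = 5.49 dB

5.49 dB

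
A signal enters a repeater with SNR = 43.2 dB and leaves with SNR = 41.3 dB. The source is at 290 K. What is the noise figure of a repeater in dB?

1.9 dB

NF (dB) = SNR_in(dB) − SNR_out(dB) when the source is at T₀
NF = 43.2 − 41.3 = 1.9 dB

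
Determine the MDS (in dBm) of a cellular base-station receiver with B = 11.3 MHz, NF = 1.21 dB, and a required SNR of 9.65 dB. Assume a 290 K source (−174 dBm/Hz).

−92.6 dBm

Sensitivity = −174 + 10 log₁₀(B) + NF + SNR_min
= −174 + 70.53 + 1.21 + 9.65
= −92.61 dBm → −92.6 dBm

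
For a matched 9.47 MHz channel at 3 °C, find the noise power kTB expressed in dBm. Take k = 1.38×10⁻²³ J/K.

−104.4 dBm

T = 3 °C + 273.15 = 276.15 K
P_n = kTB = 1.38×10⁻²³ × 276.15 × 9.47×10⁶ = 3.61×10⁻¹⁴ W
In dBm: 10 log₁₀(3.61×10⁻¹⁴ / 10⁻³) = −104.4 dBm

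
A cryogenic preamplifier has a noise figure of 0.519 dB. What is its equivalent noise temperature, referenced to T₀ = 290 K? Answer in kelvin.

36.8 K

F = 10^(0.519/10) = 1.12694
T_e = (F − 1)·T₀ = (1.12694 − 1) × 290 = 36.8 K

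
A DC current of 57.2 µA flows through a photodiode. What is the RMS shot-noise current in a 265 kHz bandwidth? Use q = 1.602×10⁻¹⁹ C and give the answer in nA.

2.20 nA

I_n = √(2qI·B)
2qI·B = 2 × 1.602×10⁻¹⁹ × 5.72×10⁻⁵ × 2.65×10⁵ = 4.86×10⁻¹⁸ A²
I_n = √(4.86×10⁻¹⁸) = 2.20×10⁻⁹ A = 2.20 nA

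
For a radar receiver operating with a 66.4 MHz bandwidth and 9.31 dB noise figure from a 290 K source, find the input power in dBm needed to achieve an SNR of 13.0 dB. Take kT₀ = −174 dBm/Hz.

−73.5 dBm

Sensitivity = −174 + 10 log₁₀(B) + NF + SNR_min
= −174 + 78.22 + 9.31 + 13.0
= −73.47 dBm → −73.5 dBm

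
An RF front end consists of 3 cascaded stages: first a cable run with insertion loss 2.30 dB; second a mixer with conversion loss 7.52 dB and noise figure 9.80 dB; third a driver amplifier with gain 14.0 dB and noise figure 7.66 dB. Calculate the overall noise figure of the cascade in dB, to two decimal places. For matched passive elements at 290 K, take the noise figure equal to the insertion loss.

17.97 dB

Convert to linear (a loss of L dB is a gain of −L dB): F_i = 10^(NF_i/10), G_i = 10^(G_i,dB/10)
  Stage 1: F_1 = 10^(2.30/10) = 1.698, G_1 = 10^(−2.30/10) = 0.5888
  Stage 2: F_2 = 10^(9.80/10) = 9.550, G_2 = 10^(−7.52/10) = 0.1770
  Stage 3: F_3 = 10^(7.66/10) = 5.834, G_3 = 10^(14.0/10) = 25.12
Friis cascade:
  F = 1.698 + (9.550 − 1)/0.5888 + (5.834 − 1)/0.1042 = 62.60
NF = 10 log₁₀(62.60) = 17.97 dB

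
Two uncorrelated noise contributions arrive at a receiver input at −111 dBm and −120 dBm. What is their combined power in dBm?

Convert to linear, add, convert back:
P₁ = 7.94×10⁻¹⁵ W, P₂ = 1.00×10⁻¹⁵ W
P_tot = 8.94×10⁻¹⁵ W → 10 log₁₀(P_tot / 10⁻³) = −110.5 dBm

−110.5 dBm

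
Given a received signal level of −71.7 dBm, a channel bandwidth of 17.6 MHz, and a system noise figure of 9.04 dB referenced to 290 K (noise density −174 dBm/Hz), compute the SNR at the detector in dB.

Noise floor: N = −174 + 10 log₁₀(B) + NF
10 log₁₀(1.76×10⁷) = 72.46 dB
N = −174 + 72.46 + 9.04 = −92.50 dBm
SNR = P_sig − N = −71.7 − (−92.50) = 20.80 dB → 20.8 dB

20.8 dB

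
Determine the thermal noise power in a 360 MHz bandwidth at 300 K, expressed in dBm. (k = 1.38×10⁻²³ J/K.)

P_n = kTB = 1.38×10⁻²³ × 300 × 3.60×10⁸ = 1.49×10⁻¹² W
In dBm: 10 log₁₀(1.49×10⁻¹² / 10⁻³) = −88.3 dBm

−88.3 dBm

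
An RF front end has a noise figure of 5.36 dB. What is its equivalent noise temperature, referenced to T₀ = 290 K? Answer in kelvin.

F = 10^(5.36/10) = 3.43558
T_e = (F − 1)·T₀ = (3.43558 − 1) × 290 = 706 K

706 K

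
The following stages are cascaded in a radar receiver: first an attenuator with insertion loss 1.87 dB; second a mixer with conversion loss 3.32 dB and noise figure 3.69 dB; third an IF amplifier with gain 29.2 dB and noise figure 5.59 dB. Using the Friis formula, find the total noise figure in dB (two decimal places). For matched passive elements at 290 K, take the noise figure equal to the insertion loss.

Convert to linear (a loss of L dB is a gain of −L dB): F_i = 10^(NF_i/10), G_i = 10^(G_i,dB/10)
  Stage 1: F_1 = 10^(1.87/10) = 1.538, G_1 = 10^(−1.87/10) = 0.6501
  Stage 2: F_2 = 10^(3.69/10) = 2.339, G_2 = 10^(−3.32/10) = 0.4656
  Stage 3: F_3 = 10^(5.59/10) = 3.622, G_3 = 10^(29.2/10) = 831.8
Friis cascade:
  F = 1.538 + (2.339 − 1)/0.6501 + (3.622 − 1)/0.3027 = 12.26
NF = 10 log₁₀(12.26) = 10.89 dB

10.89 dB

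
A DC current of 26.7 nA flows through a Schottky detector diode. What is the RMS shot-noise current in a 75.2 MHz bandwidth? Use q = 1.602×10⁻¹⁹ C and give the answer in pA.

I_n = √(2qI·B)
2qI·B = 2 × 1.602×10⁻¹⁹ × 2.67×10⁻⁸ × 7.52×10⁷ = 6.43×10⁻¹⁹ A²
I_n = √(6.43×10⁻¹⁹) = 8.02×10⁻¹⁰ A = 802 pA

802 pA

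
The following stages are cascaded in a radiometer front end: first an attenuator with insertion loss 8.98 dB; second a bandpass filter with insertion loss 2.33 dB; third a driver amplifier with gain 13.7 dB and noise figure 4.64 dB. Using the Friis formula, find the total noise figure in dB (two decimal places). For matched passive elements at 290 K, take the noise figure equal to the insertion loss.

Convert to linear (a loss of L dB is a gain of −L dB): F_i = 10^(NF_i/10), G_i = 10^(G_i,dB/10)
  Stage 1: F_1 = 10^(8.98/10) = 7.907, G_1 = 10^(−8.98/10) = 0.1265
  Stage 2: F_2 = 10^(2.33/10) = 1.710, G_2 = 10^(−2.33/10) = 0.5848
  Stage 3: F_3 = 10^(4.64/10) = 2.911, G_3 = 10^(13.7/10) = 23.44
Friis cascade:
  F = 7.907 + (1.710 − 1)/0.1265 + (2.911 − 1)/0.07396 = 39.36
NF = 10 log₁₀(39.36) = 15.95 dB

15.95 dB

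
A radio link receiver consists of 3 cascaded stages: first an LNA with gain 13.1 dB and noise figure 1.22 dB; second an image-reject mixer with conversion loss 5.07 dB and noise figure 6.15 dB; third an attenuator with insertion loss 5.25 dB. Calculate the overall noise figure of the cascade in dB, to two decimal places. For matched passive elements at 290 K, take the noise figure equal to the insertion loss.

2.66 dB

Convert to linear (a loss of L dB is a gain of −L dB): F_i = 10^(NF_i/10), G_i = 10^(G_i,dB/10)
  Stage 1: F_1 = 10^(1.22/10) = 1.324, G_1 = 10^(13.1/10) = 20.42
  Stage 2: F_2 = 10^(6.15/10) = 4.121, G_2 = 10^(−5.07/10) = 0.3112
  Stage 3: F_3 = 10^(5.25/10) = 3.350, G_3 = 10^(−5.25/10) = 0.2985
Friis cascade:
  F = 1.324 + (4.121 − 1)/20.42 + (3.350 − 1)/6.353 = 1.847
NF = 10 log₁₀(1.847) = 2.66 dB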